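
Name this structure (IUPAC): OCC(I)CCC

2-iodopentan-1-ol

The longest chain bearing the –OH group is 5 carbons long (pentane).
An alcohol (–OH) is the principal characteristic group, giving the suffix -ol.
Choose the numbering such that numbering from this end puts the hydroxyl group at C-1 rather than C-5.
With this numbering: the hydroxyl at C-1; an iodo group at C-2.
Putting it together: 2-iodopentan-1-ol.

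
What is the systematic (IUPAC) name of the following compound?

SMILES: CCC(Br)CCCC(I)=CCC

Counting along the main chain through the multiple bond gives 10 carbons: the parent is decane.
There is one C=C double bond, indicated by the ending -ene.
Number the chain so that numbering from this end puts the double bond at C-3 rather than C-7.
With this numbering: the double bond between C-3 and C-4; a bromo group at C-8; an iodo group at C-4.
Substituent prefixes are cited in alphabetical order (multiplying prefixes like di-/tri- are ignored for ordering).
Putting it together: 8-bromo-4-iododec-3-ene.

8-bromo-4-iododec-3-ene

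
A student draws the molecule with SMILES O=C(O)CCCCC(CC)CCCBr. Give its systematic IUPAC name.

The longest chain bearing the –COOH group is 9 carbons long (nonane).
A carboxylic acid (terminal –COOH) is the principal characteristic group, giving the suffix -oic acid.
Number the chain so that the carboxylic acid carbon is C-1 by definition.
This places a bromo group at C-9; an ethyl group at C-6.
The substituents are ordered alphabetically, ignoring any di-/tri- multipliers.
The name is 9-bromo-6-ethylnonanoic acid.

9-bromo-6-ethylnonanoic acid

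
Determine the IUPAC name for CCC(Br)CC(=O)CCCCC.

Counting along the main chain through the carbonyl gives 10 carbons: the parent is decane.
The highest-priority functional group is a ketone (C=O on an internal carbon), so the name ends in -one.
The numbering direction is chosen so that numbering from this end puts the carbonyl group at C-5 rather than C-6.
With this numbering: the carbonyl at C-5; a bromo group at C-3.
The name is 3-bromodecan-5-one.

3-bromodecan-5-one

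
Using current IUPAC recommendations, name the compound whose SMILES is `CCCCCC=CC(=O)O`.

The longest chain bearing the –COOH group and the multiple bond is 8 carbons long (octane).
The highest-priority functional group is a carboxylic acid (terminal –COOH), so the name ends in -oic acid.
There is one C=C double bond, indicated by the ending -ene.
Number the chain so that the carboxylic acid carbon is C-1 by definition.
This places the double bond between C-2 and C-3.
Assembling the pieces gives oct-2-enoic acid.

oct-2-enoic acid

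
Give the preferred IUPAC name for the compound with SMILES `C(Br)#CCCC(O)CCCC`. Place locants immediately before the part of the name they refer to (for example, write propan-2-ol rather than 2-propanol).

1-bromonon-1-yn-5-ol

The longest chain bearing the –OH group and the multiple bond is 9 carbons long (nonane).
The principal characteristic group is an alcohol (–OH), named with the suffix -ol.
There is one C≡C triple bond, indicated by the ending -yne.
Number the chain so that numbering from this end puts the triple bond at C-1 rather than C-8.
That gives the hydroxyl at C-5; the triple bond between C-1 and C-2; a bromo group at C-1.
The name is 1-bromonon-1-yn-5-ol.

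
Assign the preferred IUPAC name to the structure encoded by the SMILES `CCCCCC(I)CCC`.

4-iodononane

The longest carbon chain is 9 atoms: the parent is nonane.
The numbering direction is chosen so that the substituent locant set {4} is lower than {6} at the first point of difference.
This places an iodo group at C-4.
Putting it together: 4-iodononane.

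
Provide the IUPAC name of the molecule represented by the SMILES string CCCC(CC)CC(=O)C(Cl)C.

2-chloro-5-ethyloctan-3-one

Counting along the main chain through the carbonyl gives 8 carbons: the parent is octane.
A ketone (C=O on an internal carbon) is the principal characteristic group, giving the suffix -one.
Number the chain so that numbering from this end puts the carbonyl group at C-3 rather than C-6.
That gives the carbonyl at C-3; a chloro group at C-2; an ethyl group at C-5.
Substituent prefixes are cited in alphabetical order (multiplying prefixes like di-/tri- are ignored for ordering).
Putting it together: 2-chloro-5-ethyloctan-3-one.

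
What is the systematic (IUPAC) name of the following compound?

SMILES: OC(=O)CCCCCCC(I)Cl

8-chloro-8-iodooctanoic acid

Counting along the main chain through the –COOH group gives 8 carbons: the parent is octane.
The principal characteristic group is a carboxylic acid (terminal –COOH), named with the suffix -oic acid.
Choose the numbering such that the carboxylic acid carbon is C-1 by definition.
That gives a chloro group at C-8; an iodo group at C-8.
The substituents are ordered alphabetically, ignoring any di-/tri- multipliers.
The name is 8-chloro-8-iodooctanoic acid.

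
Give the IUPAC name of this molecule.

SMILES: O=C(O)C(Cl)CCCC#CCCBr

9-bromo-2-chloronon-6-ynoic acid

The longest carbon chain that includes the –COOH group and the multiple bond has 9 carbons, so the parent hydride is nonane.
The principal characteristic group is a carboxylic acid (terminal –COOH), named with the suffix -oic acid.
The chain contains a C≡C triple bond, so the unsaturation ending is -yne.
Choose the numbering such that the carboxylic acid carbon is C-1 by definition.
This places the triple bond between C-6 and C-7; a bromo group at C-9; a chloro group at C-2.
Substituent prefixes are cited in alphabetical order (multiplying prefixes like di-/tri- are ignored for ordering).
The name is 9-bromo-2-chloronon-6-ynoic acid.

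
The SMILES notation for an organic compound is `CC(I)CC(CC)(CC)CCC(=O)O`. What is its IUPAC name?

The longest carbon chain that includes the –COOH group has 7 carbons, so the parent hydride is heptane.
A carboxylic acid (terminal –COOH) is the principal characteristic group, giving the suffix -oic acid.
Choose the numbering such that the carboxylic acid carbon is C-1 by definition.
With this numbering: two ethyl groups at C-4; an iodo group at C-6.
Substituent prefixes are cited in alphabetical order (multiplying prefixes like di-/tri- are ignored for ordering).
Assembling the pieces gives 4,4-diethyl-6-iodoheptanoic acid.

4,4-diethyl-6-iodoheptanoic acid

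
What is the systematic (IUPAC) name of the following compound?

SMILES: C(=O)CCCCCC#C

oct-7-ynal

The longest carbon chain that includes the –CHO group and the multiple bond has 8 carbons, so the parent hydride is octane.
The highest-priority functional group is an aldehyde (terminal –CHO), so the name ends in -al.
There is one C≡C triple bond, indicated by the ending -yne.
Choose the numbering such that the aldehyde carbon is C-1 by definition.
With this numbering: the triple bond between C-7 and C-8.
Assembling the pieces gives oct-7-ynal.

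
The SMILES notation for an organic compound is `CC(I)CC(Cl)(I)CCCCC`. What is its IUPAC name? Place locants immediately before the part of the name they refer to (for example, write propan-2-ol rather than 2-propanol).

4-chloro-2,4-diiodononane

The parent chain contains 9 carbons (nonane).
Number the chain so that the substituent locant set {2,4,4} is lower than {6,6,8} at the first point of difference.
With this numbering: a chloro group at C-4; iodo groups at C-2 and C-4.
The substituents are ordered alphabetically, ignoring any di-/tri- multipliers.
The name is 4-chloro-2,4-diiodononane.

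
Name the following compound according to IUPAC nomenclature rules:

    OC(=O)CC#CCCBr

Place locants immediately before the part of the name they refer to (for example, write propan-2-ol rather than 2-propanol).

6-bromohex-3-ynoic acid

The longest chain bearing the –COOH group and the multiple bond is 6 carbons long (hexane).
The highest-priority functional group is a carboxylic acid (terminal –COOH), so the name ends in -oic acid.
The chain contains a C≡C triple bond, so the unsaturation ending is -yne.
Choose the numbering such that the carboxylic acid carbon is C-1 by definition.
This places the triple bond between C-3 and C-4; a bromo group at C-6.
Assembling the pieces gives 6-bromohex-3-ynoic acid.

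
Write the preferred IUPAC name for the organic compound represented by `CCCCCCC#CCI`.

The longest carbon chain that includes the multiple bond has 9 carbons, so the parent hydride is nonane.
There is one C≡C triple bond, indicated by the ending -yne.
Choose the numbering such that numbering from this end puts the triple bond at C-2 rather than C-7.
That gives the triple bond between C-2 and C-3; an iodo group at C-1.
The name is 1-iodonon-2-yne.

1-iodonon-2-yne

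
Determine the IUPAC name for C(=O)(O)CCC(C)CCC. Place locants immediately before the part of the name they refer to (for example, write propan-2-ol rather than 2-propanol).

4-methylheptanoic acid

The longest chain bearing the –COOH group is 7 carbons long (heptane).
The principal characteristic group is a carboxylic acid (terminal –COOH), named with the suffix -oic acid.
Choose the numbering such that the carboxylic acid carbon is C-1 by definition.
This places a methyl group at C-4.
Putting it together: 4-methylheptanoic acid.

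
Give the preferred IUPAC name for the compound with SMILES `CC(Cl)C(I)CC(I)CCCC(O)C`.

9-chloro-6,8-diiododecan-2-ol

The longest carbon chain that includes the –OH group has 10 carbons, so the parent hydride is decane.
The principal characteristic group is an alcohol (–OH), named with the suffix -ol.
Choose the numbering such that numbering from this end puts the hydroxyl group at C-2 rather than C-9.
That gives the hydroxyl at C-2; a chloro group at C-9; iodo groups at C-6 and C-8.
Prefixes are listed alphabetically: chloro, iodo.
Putting it together: 9-chloro-6,8-diiododecan-2-ol.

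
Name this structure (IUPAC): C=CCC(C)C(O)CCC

The longest chain bearing the –OH group and the multiple bond is 8 carbons long (octane).
The principal characteristic group is an alcohol (–OH), named with the suffix -ol.
A C=C double bond in the chain gives the infix -ene-.
Choose the numbering such that numbering from this end puts the hydroxyl group at C-4 rather than C-5.
That gives the hydroxyl at C-4; the double bond between C-7 and C-8; a methyl group at C-5.
The name is 5-methyloct-7-en-4-ol.

5-methyloct-7-en-4-ol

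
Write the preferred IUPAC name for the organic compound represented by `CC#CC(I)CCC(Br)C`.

7-bromo-4-iodooct-2-yne

The longest carbon chain that includes the multiple bond has 8 carbons, so the parent hydride is octane.
There is one C≡C triple bond, indicated by the ending -yne.
Choose the numbering such that numbering from this end puts the triple bond at C-2 rather than C-6.
This places the triple bond between C-2 and C-3; a bromo group at C-7; an iodo group at C-4.
Substituent prefixes are cited in alphabetical order (multiplying prefixes like di-/tri- are ignored for ordering).
Putting it together: 7-bromo-4-iodooct-2-yne.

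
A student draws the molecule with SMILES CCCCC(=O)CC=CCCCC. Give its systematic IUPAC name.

The longest carbon chain that includes the carbonyl and the multiple bond has 12 carbons, so the parent hydride is dodecane.
A ketone (C=O on an internal carbon) is the principal characteristic group, giving the suffix -one.
A C=C double bond in the chain gives the infix -ene-.
The numbering direction is chosen so that numbering from this end puts the carbonyl group at C-5 rather than C-8.
With this numbering: the carbonyl at C-5; the double bond between C-7 and C-8.
Assembling the pieces gives dodec-7-en-5-one.

dodec-7-en-5-one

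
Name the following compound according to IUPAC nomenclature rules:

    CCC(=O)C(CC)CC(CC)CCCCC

The longest carbon chain that includes the carbonyl has 11 carbons, so the parent hydride is undecane.
The principal characteristic group is a ketone (C=O on an internal carbon), named with the suffix -one.
Number the chain so that numbering from this end puts the carbonyl group at C-3 rather than C-9.
This places the carbonyl at C-3; ethyl groups at C-4 and C-6.
Putting it together: 4,6-diethylundecan-3-one.

4,6-diethylundecan-3-one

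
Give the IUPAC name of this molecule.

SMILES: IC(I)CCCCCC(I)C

The longest continuous carbon chain has 8 atoms, so the parent hydride is octane.
Choose the numbering such that the substituent locant set {1,1,7} is lower than {2,8,8} at the first point of difference.
This places iodo groups at C-1 (×2) and C-7.
Putting it together: 1,1,7-triiodooctane.

1,1,7-triiodooctane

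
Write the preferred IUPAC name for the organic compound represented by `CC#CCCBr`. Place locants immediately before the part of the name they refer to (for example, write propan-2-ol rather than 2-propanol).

5-bromopent-2-yne

The longest chain bearing the multiple bond is 5 carbons long (pentane).
The chain contains a C≡C triple bond, so the unsaturation ending is -yne.
The numbering direction is chosen so that numbering from this end puts the triple bond at C-2 rather than C-3.
That gives the triple bond between C-2 and C-3; a bromo group at C-5.
Putting it together: 5-bromopent-2-yne.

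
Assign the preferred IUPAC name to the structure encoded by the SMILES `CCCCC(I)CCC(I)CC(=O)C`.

4,7-diiodoundecan-2-one

The longest chain bearing the carbonyl is 11 carbons long (undecane).
The principal characteristic group is a ketone (C=O on an internal carbon), named with the suffix -one.
Number the chain so that numbering from this end puts the carbonyl group at C-2 rather than C-10.
That gives the carbonyl at C-2; iodo groups at C-4 and C-7.
The name is 4,7-diiodoundecan-2-one.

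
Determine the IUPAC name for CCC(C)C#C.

3-methylpent-1-yne

The longest carbon chain that includes the multiple bond has 5 carbons, so the parent hydride is pentane.
A C≡C triple bond in the chain gives the infix -yne-.
Number the chain so that numbering from this end puts the triple bond at C-1 rather than C-4.
That gives the triple bond between C-1 and C-2; a methyl group at C-3.
The name is 3-methylpent-1-yne.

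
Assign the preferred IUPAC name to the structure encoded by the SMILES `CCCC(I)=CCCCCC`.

4-iododec-4-ene

The longest chain bearing the multiple bond is 10 carbons long (decane).
The chain contains a C=C double bond, so the unsaturation ending is -ene.
Number the chain so that numbering from this end puts the double bond at C-4 rather than C-6.
This places the double bond between C-4 and C-5; an iodo group at C-4.
Putting it together: 4-iododec-4-ene.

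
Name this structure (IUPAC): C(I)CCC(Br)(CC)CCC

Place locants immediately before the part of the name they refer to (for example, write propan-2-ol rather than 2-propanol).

4-bromo-4-ethyl-1-iodoheptane

The longest continuous carbon chain has 7 atoms, so the parent hydride is heptane.
Number the chain so that the substituent locant set {1,4,4} is lower than {4,4,7} at the first point of difference.
That gives a bromo group at C-4; an ethyl group at C-4; an iodo group at C-1.
The substituents are ordered alphabetically, ignoring any di-/tri- multipliers.
Assembling the pieces gives 4-bromo-4-ethyl-1-iodoheptane.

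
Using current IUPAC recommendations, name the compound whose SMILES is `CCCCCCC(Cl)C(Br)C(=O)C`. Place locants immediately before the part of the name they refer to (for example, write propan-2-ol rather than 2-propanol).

3-bromo-4-chlorodecan-2-one

The longest carbon chain that includes the carbonyl has 10 carbons, so the parent hydride is decane.
A ketone (C=O on an internal carbon) is the principal characteristic group, giving the suffix -one.
Number the chain so that numbering from this end puts the carbonyl group at C-2 rather than C-9.
That gives the carbonyl at C-2; a bromo group at C-3; a chloro group at C-4.
Substituent prefixes are cited in alphabetical order (multiplying prefixes like di-/tri- are ignored for ordering).
The name is 3-bromo-4-chlorodecan-2-one.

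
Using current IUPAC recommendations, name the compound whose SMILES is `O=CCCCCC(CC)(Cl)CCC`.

6-chloro-6-ethylnonanal

Counting along the main chain through the –CHO group gives 9 carbons: the parent is nonane.
The principal characteristic group is an aldehyde (terminal –CHO), named with the suffix -al.
Number the chain so that the aldehyde carbon is C-1 by definition.
That gives a chloro group at C-6; an ethyl group at C-6.
The substituents are ordered alphabetically, ignoring any di-/tri- multipliers.
The name is 6-chloro-6-ethylnonanal.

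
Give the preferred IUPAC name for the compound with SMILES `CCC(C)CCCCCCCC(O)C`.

10-methyldodecan-2-ol

Counting along the main chain through the –OH group gives 12 carbons: the parent is dodecane.
An alcohol (–OH) is the principal characteristic group, giving the suffix -ol.
Choose the numbering such that numbering from this end puts the hydroxyl group at C-2 rather than C-11.
With this numbering: the hydroxyl at C-2; a methyl group at C-10.
Putting it together: 10-methyldodecan-2-ol.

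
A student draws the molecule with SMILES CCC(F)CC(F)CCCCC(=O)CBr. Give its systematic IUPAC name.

1-bromo-7,9-difluoroundecan-2-one

The longest carbon chain that includes the carbonyl has 11 carbons, so the parent hydride is undecane.
The principal characteristic group is a ketone (C=O on an internal carbon), named with the suffix -one.
Number the chain so that numbering from this end puts the carbonyl group at C-2 rather than C-10.
That gives the carbonyl at C-2; a bromo group at C-1; fluoro groups at C-7 and C-9.
The substituents are ordered alphabetically, ignoring any di-/tri- multipliers.
Putting it together: 1-bromo-7,9-difluoroundecan-2-one.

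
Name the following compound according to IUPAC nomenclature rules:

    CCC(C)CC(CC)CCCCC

5-ethyl-3-methyldecane

The parent chain contains 10 carbons (decane).
Choose the numbering such that the substituent locant set {3,5} is lower than {6,8} at the first point of difference.
With this numbering: an ethyl group at C-5; a methyl group at C-3.
The substituents are ordered alphabetically, ignoring any di-/tri- multipliers.
Assembling the pieces gives 5-ethyl-3-methyldecane.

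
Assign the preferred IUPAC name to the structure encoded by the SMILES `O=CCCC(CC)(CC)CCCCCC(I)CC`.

Counting along the main chain through the –CHO group gives 12 carbons: the parent is dodecane.
The highest-priority functional group is an aldehyde (terminal –CHO), so the name ends in -al.
The numbering direction is chosen so that the aldehyde carbon is C-1 by definition.
This places two ethyl groups at C-4; an iodo group at C-10.
The substituents are ordered alphabetically, ignoring any di-/tri- multipliers.
Assembling the pieces gives 4,4-diethyl-10-iodododecanal.

4,4-diethyl-10-iodododecanal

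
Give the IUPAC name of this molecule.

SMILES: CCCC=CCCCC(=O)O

The longest carbon chain that includes the –COOH group and the multiple bond has 9 carbons, so the parent hydride is nonane.
The principal characteristic group is a carboxylic acid (terminal –COOH), named with the suffix -oic acid.
The chain contains a C=C double bond, so the unsaturation ending is -ene.
Number the chain so that the carboxylic acid carbon is C-1 by definition.
This places the double bond between C-5 and C-6.
Assembling the pieces gives non-5-enoic acid.

non-5-enoic acid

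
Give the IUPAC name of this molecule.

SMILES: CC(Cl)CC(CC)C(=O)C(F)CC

The longest carbon chain that includes the carbonyl has 8 carbons, so the parent hydride is octane.
A ketone (C=O on an internal carbon) is the principal characteristic group, giving the suffix -one.
The numbering direction is chosen so that numbering from this end puts the carbonyl group at C-4 rather than C-5.
This places the carbonyl at C-4; a chloro group at C-7; an ethyl group at C-5; a fluoro group at C-3.
Substituent prefixes are cited in alphabetical order (multiplying prefixes like di-/tri- are ignored for ordering).
Putting it together: 7-chloro-5-ethyl-3-fluorooctan-4-one.

7-chloro-5-ethyl-3-fluorooctan-4-one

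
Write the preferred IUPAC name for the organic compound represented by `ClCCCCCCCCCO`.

The longest carbon chain that includes the –OH group has 9 carbons, so the parent hydride is nonane.
The principal characteristic group is an alcohol (–OH), named with the suffix -ol.
Number the chain so that numbering from this end puts the hydroxyl group at C-1 rather than C-9.
With this numbering: the hydroxyl at C-1; a chloro group at C-9.
Assembling the pieces gives 9-chlorononan-1-ol.

9-chlorononan-1-ol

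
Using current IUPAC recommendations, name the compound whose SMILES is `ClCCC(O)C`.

The longest carbon chain that includes the –OH group has 4 carbons, so the parent hydride is butane.
The highest-priority functional group is an alcohol (–OH), so the name ends in -ol.
The numbering direction is chosen so that numbering from this end puts the hydroxyl group at C-2 rather than C-3.
With this numbering: the hydroxyl at C-2; a chloro group at C-4.
The name is 4-chlorobutan-2-ol.

4-chlorobutan-2-ol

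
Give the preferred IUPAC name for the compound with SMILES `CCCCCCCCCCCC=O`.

dodecanal

Counting along the main chain through the –CHO group gives 12 carbons: the parent is dodecane.
The principal characteristic group is an aldehyde (terminal –CHO), named with the suffix -al.
The numbering direction is chosen so that the aldehyde carbon is C-1 by definition.
Assembling the pieces gives dodecanal.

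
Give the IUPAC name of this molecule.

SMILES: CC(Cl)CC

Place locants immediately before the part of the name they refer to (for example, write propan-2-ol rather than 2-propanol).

2-chlorobutane

The longest continuous carbon chain has 4 atoms, so the parent hydride is butane.
Number the chain so that the substituent locant set {2} is lower than {3} at the first point of difference.
This places a chloro group at C-2.
Putting it together: 2-chlorobutane.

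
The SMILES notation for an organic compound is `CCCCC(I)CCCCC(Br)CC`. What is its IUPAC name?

3-bromo-8-iodododecane

The parent chain contains 12 carbons (dodecane).
Choose the numbering such that the substituent locant set {3,8} is lower than {5,10} at the first point of difference.
That gives a bromo group at C-3; an iodo group at C-8.
Substituent prefixes are cited in alphabetical order (multiplying prefixes like di-/tri- are ignored for ordering).
Assembling the pieces gives 3-bromo-8-iodododecane.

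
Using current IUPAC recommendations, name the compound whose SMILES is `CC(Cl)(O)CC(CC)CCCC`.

2-chloro-4-ethyloctan-2-ol

The longest carbon chain that includes the –OH group has 8 carbons, so the parent hydride is octane.
The highest-priority functional group is an alcohol (–OH), so the name ends in -ol.
Choose the numbering such that numbering from this end puts the hydroxyl group at C-2 rather than C-7.
This places the hydroxyl at C-2; a chloro group at C-2; an ethyl group at C-4.
Substituent prefixes are cited in alphabetical order (multiplying prefixes like di-/tri- are ignored for ordering).
Putting it together: 2-chloro-4-ethyloctan-2-ol.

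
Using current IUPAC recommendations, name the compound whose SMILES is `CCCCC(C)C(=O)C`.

3-methylheptan-2-one

Counting along the main chain through the carbonyl gives 7 carbons: the parent is heptane.
A ketone (C=O on an internal carbon) is the principal characteristic group, giving the suffix -one.
Choose the numbering such that numbering from this end puts the carbonyl group at C-2 rather than C-6.
With this numbering: the carbonyl at C-2; a methyl group at C-3.
The name is 3-methylheptan-2-one.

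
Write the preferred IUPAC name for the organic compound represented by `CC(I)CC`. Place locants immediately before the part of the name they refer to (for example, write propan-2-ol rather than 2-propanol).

2-iodobutane

The longest carbon chain is 4 atoms: the parent is butane.
Number the chain so that the substituent locant set {2} is lower than {3} at the first point of difference.
With this numbering: an iodo group at C-2.
Assembling the pieces gives 2-iodobutane.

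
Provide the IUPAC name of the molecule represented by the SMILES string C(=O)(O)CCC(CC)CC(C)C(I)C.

The longest carbon chain that includes the –COOH group has 8 carbons, so the parent hydride is octane.
A carboxylic acid (terminal –COOH) is the principal characteristic group, giving the suffix -oic acid.
The numbering direction is chosen so that the carboxylic acid carbon is C-1 by definition.
This places an ethyl group at C-4; an iodo group at C-7; a methyl group at C-6.
The substituents are ordered alphabetically, ignoring any di-/tri- multipliers.
Putting it together: 4-ethyl-7-iodo-6-methyloctanoic acid.

4-ethyl-7-iodo-6-methyloctanoic acid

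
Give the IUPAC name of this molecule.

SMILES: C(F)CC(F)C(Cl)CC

4-chloro-1,3-difluorohexane

The longest carbon chain is 6 atoms: the parent is hexane.
The numbering direction is chosen so that the substituent locant set {1,3,4} is lower than {3,4,6} at the first point of difference.
That gives a chloro group at C-4; fluoro groups at C-1 and C-3.
Prefixes are listed alphabetically: chloro, fluoro.
The name is 4-chloro-1,3-difluorohexane.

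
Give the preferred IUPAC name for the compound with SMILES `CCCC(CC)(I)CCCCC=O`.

The longest chain bearing the –CHO group is 9 carbons long (nonane).
The highest-priority functional group is an aldehyde (terminal –CHO), so the name ends in -al.
Number the chain so that the aldehyde carbon is C-1 by definition.
This places an ethyl group at C-6; an iodo group at C-6.
The substituents are ordered alphabetically, ignoring any di-/tri- multipliers.
The name is 6-ethyl-6-iodononanal.

6-ethyl-6-iodononanal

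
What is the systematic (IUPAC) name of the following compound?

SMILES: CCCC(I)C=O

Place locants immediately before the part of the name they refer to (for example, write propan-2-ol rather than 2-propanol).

2-iodopentanal

Counting along the main chain through the –CHO group gives 5 carbons: the parent is pentane.
The principal characteristic group is an aldehyde (terminal –CHO), named with the suffix -al.
Number the chain so that the aldehyde carbon is C-1 by definition.
With this numbering: an iodo group at C-2.
Assembling the pieces gives 2-iodopentanal.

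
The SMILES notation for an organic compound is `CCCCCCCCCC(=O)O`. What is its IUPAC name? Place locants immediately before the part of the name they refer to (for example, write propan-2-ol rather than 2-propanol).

decanoic acid

Counting along the main chain through the –COOH group gives 10 carbons: the parent is decane.
A carboxylic acid (terminal –COOH) is the principal characteristic group, giving the suffix -oic acid.
Choose the numbering such that the carboxylic acid carbon is C-1 by definition.
Putting it together: decanoic acid.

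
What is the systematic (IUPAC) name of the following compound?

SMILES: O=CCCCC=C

Counting along the main chain through the –CHO group and the multiple bond gives 6 carbons: the parent is hexane.
An aldehyde (terminal –CHO) is the principal characteristic group, giving the suffix -al.
The chain contains a C=C double bond, so the unsaturation ending is -ene.
Choose the numbering such that the aldehyde carbon is C-1 by definition.
With this numbering: the double bond between C-5 and C-6.
Assembling the pieces gives hex-5-enal.

hex-5-enal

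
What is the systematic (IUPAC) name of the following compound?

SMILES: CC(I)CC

The parent chain contains 4 carbons (butane).
Choose the numbering such that the substituent locant set {2} is lower than {3} at the first point of difference.
This places an iodo group at C-2.
The name is 2-iodobutane.

2-iodobutane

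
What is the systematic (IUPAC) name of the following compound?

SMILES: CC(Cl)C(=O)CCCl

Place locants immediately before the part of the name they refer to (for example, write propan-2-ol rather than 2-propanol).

1,4-dichloropentan-3-one

The longest chain bearing the carbonyl is 5 carbons long (pentane).
A ketone (C=O on an internal carbon) is the principal characteristic group, giving the suffix -one.
Number the chain so that the substituent locant set {1,4} is lower than {2,5} at the first point of difference.
With this numbering: the carbonyl at C-3; chloro groups at C-1 and C-4.
The name is 1,4-dichloropentan-3-one.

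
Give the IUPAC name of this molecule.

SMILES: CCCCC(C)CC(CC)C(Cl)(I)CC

3-chloro-4-ethyl-3-iodo-6-methyldecane

The longest continuous carbon chain has 10 atoms, so the parent hydride is decane.
Number the chain so that the substituent locant set {3,3,4,6} is lower than {5,7,8,8} at the first point of difference.
With this numbering: a chloro group at C-3; an ethyl group at C-4; an iodo group at C-3; a methyl group at C-6.
The substituents are ordered alphabetically, ignoring any di-/tri- multipliers.
Putting it together: 3-chloro-4-ethyl-3-iodo-6-methyldecane.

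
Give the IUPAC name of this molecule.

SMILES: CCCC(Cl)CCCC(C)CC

The longest carbon chain is 10 atoms: the parent is decane.
The numbering direction is chosen so that the substituent locant set {3,7} is lower than {4,8} at the first point of difference.
This places a chloro group at C-7; a methyl group at C-3.
The substituents are ordered alphabetically, ignoring any di-/tri- multipliers.
The name is 7-chloro-3-methyldecane.

7-chloro-3-methyldecane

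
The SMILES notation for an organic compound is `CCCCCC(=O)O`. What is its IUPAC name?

hexanoic acid

The longest chain bearing the –COOH group is 6 carbons long (hexane).
A carboxylic acid (terminal –COOH) is the principal characteristic group, giving the suffix -oic acid.
Number the chain so that the carboxylic acid carbon is C-1 by definition.
Assembling the pieces gives hexanoic acid.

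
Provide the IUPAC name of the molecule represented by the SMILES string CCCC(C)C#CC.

4-methylhept-2-yne

The longest chain bearing the multiple bond is 7 carbons long (heptane).
There is one C≡C triple bond, indicated by the ending -yne.
The numbering direction is chosen so that numbering from this end puts the triple bond at C-2 rather than C-5.
With this numbering: the triple bond between C-2 and C-3; a methyl group at C-4.
The name is 4-methylhept-2-yne.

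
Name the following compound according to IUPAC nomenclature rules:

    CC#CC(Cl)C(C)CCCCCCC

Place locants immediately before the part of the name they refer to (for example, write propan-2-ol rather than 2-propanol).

4-chloro-5-methyldodec-2-yne

The longest carbon chain that includes the multiple bond has 12 carbons, so the parent hydride is dodecane.
A C≡C triple bond in the chain gives the infix -yne-.
Number the chain so that numbering from this end puts the triple bond at C-2 rather than C-10.
With this numbering: the triple bond between C-2 and C-3; a chloro group at C-4; a methyl group at C-5.
The substituents are ordered alphabetically, ignoring any di-/tri- multipliers.
Putting it together: 4-chloro-5-methyldodec-2-yne.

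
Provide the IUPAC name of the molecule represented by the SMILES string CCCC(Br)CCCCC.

The parent chain contains 9 carbons (nonane).
The numbering direction is chosen so that the substituent locant set {4} is lower than {6} at the first point of difference.
With this numbering: a bromo group at C-4.
Putting it together: 4-bromononane.

4-bromononane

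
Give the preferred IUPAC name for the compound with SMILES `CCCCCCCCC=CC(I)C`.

The longest chain bearing the multiple bond is 12 carbons long (dodecane).
The chain contains a C=C double bond, so the unsaturation ending is -ene.
The numbering direction is chosen so that numbering from this end puts the double bond at C-3 rather than C-9.
That gives the double bond between C-3 and C-4; an iodo group at C-2.
Assembling the pieces gives 2-iodododec-3-ene.

2-iodododec-3-ene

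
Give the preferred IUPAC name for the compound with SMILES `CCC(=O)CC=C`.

The longest chain bearing the carbonyl and the multiple bond is 6 carbons long (hexane).
A ketone (C=O on an internal carbon) is the principal characteristic group, giving the suffix -one.
The chain contains a C=C double bond, so the unsaturation ending is -ene.
Choose the numbering such that numbering from this end puts the carbonyl group at C-3 rather than C-4.
This places the carbonyl at C-3; the double bond between C-5 and C-6.
Assembling the pieces gives hex-5-en-3-one.

hex-5-en-3-one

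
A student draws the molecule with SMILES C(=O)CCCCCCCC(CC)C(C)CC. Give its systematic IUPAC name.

9-ethyl-10-methyldodecanal

Counting along the main chain through the –CHO group gives 12 carbons: the parent is dodecane.
The highest-priority functional group is an aldehyde (terminal –CHO), so the name ends in -al.
The numbering direction is chosen so that the aldehyde carbon is C-1 by definition.
That gives an ethyl group at C-9; a methyl group at C-10.
The substituents are ordered alphabetically, ignoring any di-/tri- multipliers.
Putting it together: 9-ethyl-10-methyldodecanal.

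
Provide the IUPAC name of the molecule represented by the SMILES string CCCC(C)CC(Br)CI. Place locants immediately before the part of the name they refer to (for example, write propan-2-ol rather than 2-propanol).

The parent chain contains 7 carbons (heptane).
The numbering direction is chosen so that the substituent locant set {1,2,4} is lower than {4,6,7} at the first point of difference.
That gives a bromo group at C-2; an iodo group at C-1; a methyl group at C-4.
Substituent prefixes are cited in alphabetical order (multiplying prefixes like di-/tri- are ignored for ordering).
The name is 2-bromo-1-iodo-4-methylheptane.

2-bromo-1-iodo-4-methylheptane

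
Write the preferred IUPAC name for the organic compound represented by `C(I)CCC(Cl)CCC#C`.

Counting along the main chain through the multiple bond gives 8 carbons: the parent is octane.
A C≡C triple bond in the chain gives the infix -yne-.
The numbering direction is chosen so that numbering from this end puts the triple bond at C-1 rather than C-7.
That gives the triple bond between C-1 and C-2; a chloro group at C-5; an iodo group at C-8.
Substituent prefixes are cited in alphabetical order (multiplying prefixes like di-/tri- are ignored for ordering).
Putting it together: 5-chloro-8-iodooct-1-yne.

5-chloro-8-iodooct-1-yne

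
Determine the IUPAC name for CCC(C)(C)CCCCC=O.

6,6-dimethyloctanal

Counting along the main chain through the –CHO group gives 8 carbons: the parent is octane.
An aldehyde (terminal –CHO) is the principal characteristic group, giving the suffix -al.
Choose the numbering such that the aldehyde carbon is C-1 by definition.
That gives two methyl groups at C-6.
Assembling the pieces gives 6,6-dimethyloctanal.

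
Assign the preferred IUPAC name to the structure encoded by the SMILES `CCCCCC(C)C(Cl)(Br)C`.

2-bromo-2-chloro-3-methyloctane

The parent chain contains 8 carbons (octane).
Choose the numbering such that the substituent locant set {2,2,3} is lower than {6,7,7} at the first point of difference.
With this numbering: a bromo group at C-2; a chloro group at C-2; a methyl group at C-3.
Substituent prefixes are cited in alphabetical order (multiplying prefixes like di-/tri- are ignored for ordering).
Putting it together: 2-bromo-2-chloro-3-methyloctane.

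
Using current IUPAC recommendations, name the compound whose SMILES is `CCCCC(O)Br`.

The longest chain bearing the –OH group is 5 carbons long (pentane).
An alcohol (–OH) is the principal characteristic group, giving the suffix -ol.
Number the chain so that numbering from this end puts the hydroxyl group at C-1 rather than C-5.
This places the hydroxyl at C-1; a bromo group at C-1.
Assembling the pieces gives 1-bromopentan-1-ol.

1-bromopentan-1-ol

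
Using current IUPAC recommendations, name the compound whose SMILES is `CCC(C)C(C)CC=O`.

3,4-dimethylhexanal

The longest carbon chain that includes the –CHO group has 6 carbons, so the parent hydride is hexane.
The highest-priority functional group is an aldehyde (terminal –CHO), so the name ends in -al.
Choose the numbering such that the aldehyde carbon is C-1 by definition.
This places methyl groups at C-3 and C-4.
Putting it together: 3,4-dimethylhexanal.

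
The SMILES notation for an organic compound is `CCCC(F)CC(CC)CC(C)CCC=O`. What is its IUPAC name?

6-ethyl-8-fluoro-4-methylundecanal

Counting along the main chain through the –CHO group gives 11 carbons: the parent is undecane.
The principal characteristic group is an aldehyde (terminal –CHO), named with the suffix -al.
Choose the numbering such that the aldehyde carbon is C-1 by definition.
This places an ethyl group at C-6; a fluoro group at C-8; a methyl group at C-4.
Substituent prefixes are cited in alphabetical order (multiplying prefixes like di-/tri- are ignored for ordering).
Putting it together: 6-ethyl-8-fluoro-4-methylundecanal.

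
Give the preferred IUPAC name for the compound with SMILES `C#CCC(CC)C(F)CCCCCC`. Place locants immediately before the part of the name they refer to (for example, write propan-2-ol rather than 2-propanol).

4-ethyl-5-fluoroundec-1-yne

The longest carbon chain that includes the multiple bond has 11 carbons, so the parent hydride is undecane.
A C≡C triple bond in the chain gives the infix -yne-.
The numbering direction is chosen so that numbering from this end puts the triple bond at C-1 rather than C-10.
This places the triple bond between C-1 and C-2; an ethyl group at C-4; a fluoro group at C-5.
Substituent prefixes are cited in alphabetical order (multiplying prefixes like di-/tri- are ignored for ordering).
Assembling the pieces gives 4-ethyl-5-fluoroundec-1-yne.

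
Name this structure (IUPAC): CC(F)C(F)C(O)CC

4,5-difluorohexan-3-ol

The longest chain bearing the –OH group is 6 carbons long (hexane).
The principal characteristic group is an alcohol (–OH), named with the suffix -ol.
Choose the numbering such that numbering from this end puts the hydroxyl group at C-3 rather than C-4.
This places the hydroxyl at C-3; fluoro groups at C-4 and C-5.
Putting it together: 4,5-difluorohexan-3-ol.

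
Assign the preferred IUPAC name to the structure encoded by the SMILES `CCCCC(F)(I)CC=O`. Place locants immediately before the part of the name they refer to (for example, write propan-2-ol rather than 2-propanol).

The longest chain bearing the –CHO group is 7 carbons long (heptane).
An aldehyde (terminal –CHO) is the principal characteristic group, giving the suffix -al.
Number the chain so that the aldehyde carbon is C-1 by definition.
With this numbering: a fluoro group at C-3; an iodo group at C-3.
Prefixes are listed alphabetically: fluoro, iodo.
Assembling the pieces gives 3-fluoro-3-iodoheptanal.

3-fluoro-3-iodoheptanal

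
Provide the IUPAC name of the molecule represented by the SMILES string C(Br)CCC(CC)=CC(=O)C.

7-bromo-4-ethylhept-3-en-2-one

The longest carbon chain that includes the carbonyl and the multiple bond has 7 carbons, so the parent hydride is heptane.
A ketone (C=O on an internal carbon) is the principal characteristic group, giving the suffix -one.
The chain contains a C=C double bond, so the unsaturation ending is -ene.
The numbering direction is chosen so that numbering from this end puts the carbonyl group at C-2 rather than C-6.
This places the carbonyl at C-2; the double bond between C-3 and C-4; a bromo group at C-7; an ethyl group at C-4.
The substituents are ordered alphabetically, ignoring any di-/tri- multipliers.
The name is 7-bromo-4-ethylhept-3-en-2-one.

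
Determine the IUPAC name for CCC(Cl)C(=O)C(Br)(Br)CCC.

The longest chain bearing the carbonyl is 8 carbons long (octane).
The highest-priority functional group is a ketone (C=O on an internal carbon), so the name ends in -one.
Number the chain so that numbering from this end puts the carbonyl group at C-4 rather than C-5.
With this numbering: the carbonyl at C-4; two bromo groups at C-5; a chloro group at C-3.
Prefixes are listed alphabetically: bromo, chloro.
Putting it together: 5,5-dibromo-3-chlorooctan-4-one.

5,5-dibromo-3-chlorooctan-4-one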